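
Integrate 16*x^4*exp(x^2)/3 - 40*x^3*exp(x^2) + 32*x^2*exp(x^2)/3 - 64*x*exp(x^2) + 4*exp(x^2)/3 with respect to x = 4*(2*x^3 - 15*x^2 + x - 9)*exp(x^2)/3 + C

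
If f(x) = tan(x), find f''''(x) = 24*tan(x)^5 + 40*tan(x)^3 + 16*tan(x)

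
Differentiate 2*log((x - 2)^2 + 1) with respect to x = (4*x - 8)/(x^2 - 4*x + 5)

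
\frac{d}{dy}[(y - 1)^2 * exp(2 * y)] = 2*y^2*exp(2*y) - 2*y*exp(2*y)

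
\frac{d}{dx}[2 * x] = 2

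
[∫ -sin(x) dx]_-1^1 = 0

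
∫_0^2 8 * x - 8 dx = 0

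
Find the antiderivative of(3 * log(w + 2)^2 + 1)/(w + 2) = log(w + 2)^3 + log(w + 2) + C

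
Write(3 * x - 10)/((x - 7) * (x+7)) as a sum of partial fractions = 31/(14*(x + 7)) + 11/(14*(x - 7))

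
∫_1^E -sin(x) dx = cos(E) - cos(1)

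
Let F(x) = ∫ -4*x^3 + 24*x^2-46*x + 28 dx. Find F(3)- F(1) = 0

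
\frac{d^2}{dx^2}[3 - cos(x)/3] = cos(x)/3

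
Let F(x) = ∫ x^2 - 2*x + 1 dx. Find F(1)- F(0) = 1/3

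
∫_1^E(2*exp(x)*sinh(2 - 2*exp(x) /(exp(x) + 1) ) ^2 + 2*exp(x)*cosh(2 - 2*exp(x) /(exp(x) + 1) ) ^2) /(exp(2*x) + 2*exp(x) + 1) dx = -sinh(4/(1 + exp(E)))/2 + sinh(4/(1 + E))/2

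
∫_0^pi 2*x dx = pi^2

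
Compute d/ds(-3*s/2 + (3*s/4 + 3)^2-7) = 9*s/8 + 3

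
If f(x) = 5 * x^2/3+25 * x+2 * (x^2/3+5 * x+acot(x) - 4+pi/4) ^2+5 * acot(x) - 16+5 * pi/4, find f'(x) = (8*x^5 + 180*x^4 + 24*x^3*acot(x) + 6*pi*x^3 + 842*x^3 + 180*x^2*acot(x) - 327*x^2 + 45*pi*x^2 + 24*x*acot(x) + 6*pi*x + 654*x + 144*acot(x) - 396 + 36*pi)/(9*x^2 + 9)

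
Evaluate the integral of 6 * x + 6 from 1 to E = -9 + 6*E + 3*exp(2)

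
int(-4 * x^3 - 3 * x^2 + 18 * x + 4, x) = -x^4 - x^3 + 9*x^2 + 4*x + C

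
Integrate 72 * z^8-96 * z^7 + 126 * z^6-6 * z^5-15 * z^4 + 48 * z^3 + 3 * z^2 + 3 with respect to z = 8*z^9 - 12*z^8 + 18*z^7 - z^6 - 3*z^5 + 12*z^4 + z^3 + 3*z + C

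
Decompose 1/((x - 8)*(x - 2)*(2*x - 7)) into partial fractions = -4/(27*(2*x - 7)) + 1/(18*(x - 2)) + 1/(54*(x - 8))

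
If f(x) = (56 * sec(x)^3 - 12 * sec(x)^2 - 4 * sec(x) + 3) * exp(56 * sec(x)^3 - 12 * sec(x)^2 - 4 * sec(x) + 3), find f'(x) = 16*(-1 - 5/cos(x) + 51/cos(x)^2 - 38/cos(x)^3 - 210/cos(x)^4 + 588/cos(x)^5)*exp(3)*exp(56/cos(x)^3)*exp(-12/cos(x)^2)*exp(-4/cos(x))*sin(x)/cos(x)^2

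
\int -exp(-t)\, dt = exp(-t) + C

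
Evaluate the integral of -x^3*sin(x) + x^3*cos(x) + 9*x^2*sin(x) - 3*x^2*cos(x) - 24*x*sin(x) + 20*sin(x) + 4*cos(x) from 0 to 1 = -sin(1) - cos(1) + 8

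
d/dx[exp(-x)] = -exp(-x)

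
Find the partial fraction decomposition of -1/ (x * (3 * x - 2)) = -3/(2*(3*x - 2)) + 1/(2*x)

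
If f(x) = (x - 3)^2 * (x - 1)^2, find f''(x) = 12*x^2 - 48*x + 44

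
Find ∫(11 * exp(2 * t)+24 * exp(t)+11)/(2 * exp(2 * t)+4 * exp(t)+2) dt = ((11*t - 10)*(exp(t) + 1)/2 + exp(t))/(exp(t) + 1) + C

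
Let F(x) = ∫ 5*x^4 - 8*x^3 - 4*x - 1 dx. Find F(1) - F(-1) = 0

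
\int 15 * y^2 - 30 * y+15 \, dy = 5*y^3 - 15*y^2 + 15*y + C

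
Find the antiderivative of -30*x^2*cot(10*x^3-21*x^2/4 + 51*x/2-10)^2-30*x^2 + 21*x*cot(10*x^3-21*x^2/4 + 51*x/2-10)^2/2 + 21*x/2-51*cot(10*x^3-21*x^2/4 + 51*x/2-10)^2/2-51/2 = cot((5*x - 2)*(8*x^2 - x + 20)/4) + C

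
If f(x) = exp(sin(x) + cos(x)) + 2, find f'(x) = sqrt(2)*exp(sin(x))*exp(cos(x))*cos(x + pi/4)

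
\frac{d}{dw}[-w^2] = -2*w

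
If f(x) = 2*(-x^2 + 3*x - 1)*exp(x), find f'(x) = -2*x^2*exp(x) + 2*x*exp(x) + 4*exp(x)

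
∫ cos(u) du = sin(u) + C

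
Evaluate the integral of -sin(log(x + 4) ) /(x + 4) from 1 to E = cos(log(E + 4)) - cos(log(5))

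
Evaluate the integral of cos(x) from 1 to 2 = -sin(1) + sin(2)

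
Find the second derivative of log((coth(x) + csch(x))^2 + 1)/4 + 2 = (cosh(x)^3 + 8*cosh(x)^2 + 11*cosh(x) + 10 + cosh(x)^5/sinh(x)^2 + 7*cosh(x)/sinh(x)^2 + 8/sinh(x)^2)/(8*(cosh(x) + 1)^2*cosh(x)^2)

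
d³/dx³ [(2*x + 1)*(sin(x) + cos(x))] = 2*x*sin(x) - 2*x*cos(x) - 5*sin(x) - 7*cos(x)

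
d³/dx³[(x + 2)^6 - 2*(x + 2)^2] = 120*x^3 + 720*x^2 + 1440*x + 960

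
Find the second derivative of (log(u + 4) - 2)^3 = (-3*log(u + 4)^2 + 18*log(u + 4) - 24)/(u^2 + 8*u + 16)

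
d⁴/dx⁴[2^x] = 2^x*log(2)^4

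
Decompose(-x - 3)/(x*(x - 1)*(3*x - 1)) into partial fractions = 15/(3*x - 1) - 2/(x - 1) - 3/x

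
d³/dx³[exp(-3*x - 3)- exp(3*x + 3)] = (-27*exp(6*x + 6) - 27)*exp(-3*x - 3)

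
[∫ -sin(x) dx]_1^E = cos(E) - cos(1)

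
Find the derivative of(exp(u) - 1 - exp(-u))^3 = (3*exp(6*u) - 6*exp(5*u) + 6*exp(u) + 3)*exp(-3*u)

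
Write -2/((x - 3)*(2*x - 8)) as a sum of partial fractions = 1/(x - 3) - 1/(x - 4)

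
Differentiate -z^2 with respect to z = -2*z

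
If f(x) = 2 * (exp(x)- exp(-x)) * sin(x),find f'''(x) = 4*sqrt(2)*(exp(2*x)*cos(x + pi/4) - sin(x + pi/4))*exp(-x)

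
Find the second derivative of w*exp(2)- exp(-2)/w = -2*exp(-2)/w^3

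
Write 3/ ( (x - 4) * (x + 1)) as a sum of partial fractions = -3/(5*(x + 1)) + 3/(5*(x - 4))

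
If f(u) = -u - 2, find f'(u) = -1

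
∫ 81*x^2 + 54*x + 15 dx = 27*x^3 + 27*x^2 + 15*x + C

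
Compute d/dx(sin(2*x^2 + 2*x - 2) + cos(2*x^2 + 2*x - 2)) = -4*x*sin(2*(x^2 + x - 1)) + 4*x*cos(2*(x^2 + x - 1)) - 2*sin(2*(x^2 + x - 1)) + 2*cos(2*(x^2 + x - 1))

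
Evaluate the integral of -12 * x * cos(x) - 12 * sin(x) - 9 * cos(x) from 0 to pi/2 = -6*pi - 9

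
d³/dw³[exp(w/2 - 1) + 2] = exp(w/2 - 1)/8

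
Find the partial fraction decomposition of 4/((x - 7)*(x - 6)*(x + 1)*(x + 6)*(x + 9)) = 1/(1440*(x + 9)) - 1/(585*(x + 6)) + 1/(560*(x + 1)) - 1/(315*(x - 6)) + 1/(416*(x - 7))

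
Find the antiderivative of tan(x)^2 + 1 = tan(x) + C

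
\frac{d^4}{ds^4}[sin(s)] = sin(s)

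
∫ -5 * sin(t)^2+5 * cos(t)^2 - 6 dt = -6*t + 5*sin(2*t)/2 + C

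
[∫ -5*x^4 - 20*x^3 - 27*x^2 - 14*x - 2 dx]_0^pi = (1 + pi)^3*(-pi^2 - 2*pi)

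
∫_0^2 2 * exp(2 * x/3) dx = -3 + 3*exp(4/3)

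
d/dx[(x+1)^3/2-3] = 3*x^2/2 + 3*x + 3/2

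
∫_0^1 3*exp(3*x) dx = -1 + exp(3)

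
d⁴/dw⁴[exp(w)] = exp(w)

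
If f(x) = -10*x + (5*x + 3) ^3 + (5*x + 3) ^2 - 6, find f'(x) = 375*x^2 + 500*x + 155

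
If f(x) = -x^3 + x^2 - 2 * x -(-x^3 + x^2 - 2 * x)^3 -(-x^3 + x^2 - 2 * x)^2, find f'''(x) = 504*x^6 - 1008*x^5 + 1890*x^4 - 1680*x^3 + 1200*x^2 - 408*x + 66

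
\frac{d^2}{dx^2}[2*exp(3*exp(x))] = 6*exp(x + 3*exp(x)) + 18*exp(2*x + 3*exp(x))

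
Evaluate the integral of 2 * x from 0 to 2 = 4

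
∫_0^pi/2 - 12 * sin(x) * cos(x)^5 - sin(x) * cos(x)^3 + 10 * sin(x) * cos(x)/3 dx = -7/12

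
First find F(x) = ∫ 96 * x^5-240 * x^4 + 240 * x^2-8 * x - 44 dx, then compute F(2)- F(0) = 24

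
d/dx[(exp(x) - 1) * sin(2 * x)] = exp(x)*sin(2*x) + 2*exp(x)*cos(2*x) - 2*cos(2*x)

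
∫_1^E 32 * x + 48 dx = -100 + (6 + 4*E)^2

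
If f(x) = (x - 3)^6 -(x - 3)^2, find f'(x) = 6*x^5 - 90*x^4 + 540*x^3 - 1620*x^2 + 2428*x - 1452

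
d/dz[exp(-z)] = -exp(-z)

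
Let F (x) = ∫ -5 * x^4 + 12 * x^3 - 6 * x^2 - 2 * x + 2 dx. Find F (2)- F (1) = -1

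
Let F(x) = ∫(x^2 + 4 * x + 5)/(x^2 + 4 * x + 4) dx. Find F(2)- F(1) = 13/12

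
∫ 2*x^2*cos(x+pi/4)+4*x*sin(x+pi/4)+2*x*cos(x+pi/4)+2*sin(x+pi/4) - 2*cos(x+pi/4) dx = 2*(x^2 + x - 1)*sin(x + pi/4) + C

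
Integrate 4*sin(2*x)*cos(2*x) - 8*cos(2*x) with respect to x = (sin(2*x) - 2)^2 + C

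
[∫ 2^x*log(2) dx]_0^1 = 1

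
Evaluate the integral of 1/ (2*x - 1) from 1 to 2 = log(3)/2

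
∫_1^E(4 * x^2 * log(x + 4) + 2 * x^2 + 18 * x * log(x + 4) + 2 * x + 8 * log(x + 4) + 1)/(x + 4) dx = -5*log(5) + (1 + 2*E + 2*exp(2))*log(E + 4)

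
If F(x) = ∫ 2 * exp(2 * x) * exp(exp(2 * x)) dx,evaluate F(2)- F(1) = -exp(exp(2)) + exp(exp(4))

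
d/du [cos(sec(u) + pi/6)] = -sin(sec(u) + pi/6)*tan(u)*sec(u)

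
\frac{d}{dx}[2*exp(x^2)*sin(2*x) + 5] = 4*(x*sin(2*x) + cos(2*x))*exp(x^2)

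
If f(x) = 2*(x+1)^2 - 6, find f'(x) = 4*x + 4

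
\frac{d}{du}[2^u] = 2^u*log(2)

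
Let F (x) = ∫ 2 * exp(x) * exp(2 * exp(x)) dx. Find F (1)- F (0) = -exp(2) + exp(2*E)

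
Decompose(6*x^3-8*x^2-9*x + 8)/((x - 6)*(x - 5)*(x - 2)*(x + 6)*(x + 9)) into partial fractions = -4933/(6930*(x + 9)) + 761/(1584*(x + 6)) + 1/(176*(x - 2)) - 171/(154*(x - 5)) + 481/(360*(x - 6))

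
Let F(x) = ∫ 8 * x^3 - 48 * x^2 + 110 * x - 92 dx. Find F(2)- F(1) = -9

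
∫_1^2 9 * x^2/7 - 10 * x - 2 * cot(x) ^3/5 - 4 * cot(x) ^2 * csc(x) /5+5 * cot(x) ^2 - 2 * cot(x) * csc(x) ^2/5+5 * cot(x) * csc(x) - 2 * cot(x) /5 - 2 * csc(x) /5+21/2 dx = -13/2 - 5*csc(2) - (cot(1) + csc(1))^2/5 + (cot(2) + csc(2))^2/5 - 5*cot(2) + 5*cot(1) + 5*csc(1)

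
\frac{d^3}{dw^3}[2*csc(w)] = 2*(1 - 6/sin(w)^2)*cos(w)/sin(w)^2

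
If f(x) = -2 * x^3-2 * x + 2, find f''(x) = -12*x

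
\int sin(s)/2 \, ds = -cos(s)/2 + C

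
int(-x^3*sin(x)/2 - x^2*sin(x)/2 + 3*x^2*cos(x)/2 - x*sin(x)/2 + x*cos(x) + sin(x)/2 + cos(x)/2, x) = (x^3 + x^2 + x - 1)*cos(x)/2 + C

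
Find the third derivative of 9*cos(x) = 9*sin(x)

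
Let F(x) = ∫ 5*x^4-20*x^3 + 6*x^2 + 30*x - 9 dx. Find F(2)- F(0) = 10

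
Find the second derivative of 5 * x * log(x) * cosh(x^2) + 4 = 5*(4*x^4*log(x)*cosh(x^2) + 6*x^2*log(x)*sinh(x^2) + 4*x^2*sinh(x^2) + cosh(x^2))/x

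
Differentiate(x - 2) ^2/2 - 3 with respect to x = x - 2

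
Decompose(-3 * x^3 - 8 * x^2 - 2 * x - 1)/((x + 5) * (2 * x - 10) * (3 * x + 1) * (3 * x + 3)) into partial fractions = 5/(448*(3*x + 1)) - 23/(420*(x + 5)) - 1/(72*(x + 1)) - 293/(2880*(x - 5))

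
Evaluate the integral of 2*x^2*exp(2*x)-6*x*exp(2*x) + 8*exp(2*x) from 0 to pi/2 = -6 + ((-2 + pi/2)^2 + 2)*exp(pi)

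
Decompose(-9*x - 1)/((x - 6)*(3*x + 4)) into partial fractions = -3/(2*(3*x + 4)) - 5/(2*(x - 6))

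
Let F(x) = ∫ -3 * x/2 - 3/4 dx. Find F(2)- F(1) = -3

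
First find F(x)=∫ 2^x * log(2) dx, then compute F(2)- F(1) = 2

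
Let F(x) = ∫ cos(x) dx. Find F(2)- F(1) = -sin(1) + sin(2)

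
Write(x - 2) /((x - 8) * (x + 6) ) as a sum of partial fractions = 4/(7*(x + 6)) + 3/(7*(x - 8))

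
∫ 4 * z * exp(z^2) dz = 2*exp(z^2) + C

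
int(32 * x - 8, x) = 16*x^2 - 8*x + C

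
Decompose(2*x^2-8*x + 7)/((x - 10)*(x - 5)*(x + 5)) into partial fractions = 97/(150*(x + 5)) - 17/(50*(x - 5)) + 127/(75*(x - 10))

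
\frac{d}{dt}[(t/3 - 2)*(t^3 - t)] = 4*t^3/3 - 6*t^2 - 2*t/3 + 2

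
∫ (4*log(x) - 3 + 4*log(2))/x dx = (2*log(2*x) - 3)*log(2*x) + C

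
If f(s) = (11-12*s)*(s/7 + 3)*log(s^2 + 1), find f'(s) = (-24*s^3*log(s^2 + 1) - 24*s^3 - 241*s^2*log(s^2 + 1) - 482*s^2 - 24*s*log(s^2 + 1) + 462*s - 241*log(s^2 + 1))/(7*s^2 + 7)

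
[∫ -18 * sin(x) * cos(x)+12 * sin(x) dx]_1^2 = -(-2 + 3*cos(1))^2 + (-2 + 3*cos(2))^2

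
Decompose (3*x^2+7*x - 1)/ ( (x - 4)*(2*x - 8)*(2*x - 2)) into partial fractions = 1/(4*(x - 1)) + 1/(2*(x - 4)) + 25/(4*(x - 4)^2)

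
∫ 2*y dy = y^2 + C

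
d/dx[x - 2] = 1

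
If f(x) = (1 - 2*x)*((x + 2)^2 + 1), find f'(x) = -6*x^2 - 14*x - 6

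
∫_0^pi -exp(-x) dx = -1 + exp(-pi)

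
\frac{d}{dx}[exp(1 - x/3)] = -exp(1 - x/3)/3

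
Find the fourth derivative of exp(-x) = exp(-x)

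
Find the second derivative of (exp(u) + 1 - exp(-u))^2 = (4*exp(4*u) + 2*exp(3*u) - 2*exp(u) + 4)*exp(-2*u)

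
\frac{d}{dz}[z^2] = 2*z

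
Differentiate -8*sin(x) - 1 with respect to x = -8*cos(x)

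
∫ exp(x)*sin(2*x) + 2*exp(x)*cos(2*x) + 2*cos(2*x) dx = (exp(x) + 1)*sin(2*x) + C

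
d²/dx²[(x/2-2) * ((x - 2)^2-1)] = 3*x - 8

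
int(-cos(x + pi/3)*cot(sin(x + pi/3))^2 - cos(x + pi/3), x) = cot(sin(x + pi/3)) + C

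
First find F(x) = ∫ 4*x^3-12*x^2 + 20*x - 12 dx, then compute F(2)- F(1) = 5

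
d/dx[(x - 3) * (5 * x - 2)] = 10*x - 17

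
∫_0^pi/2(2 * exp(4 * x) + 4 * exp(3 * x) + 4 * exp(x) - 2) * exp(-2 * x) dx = -4 + (-exp(-pi/2) + 2 + exp(pi/2))^2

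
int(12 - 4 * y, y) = -2*y^2 + 12*y + C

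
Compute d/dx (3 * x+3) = 3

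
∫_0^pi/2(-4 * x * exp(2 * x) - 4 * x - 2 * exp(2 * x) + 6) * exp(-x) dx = (2 - 2*pi)*(-exp(-pi/2) + exp(pi/2))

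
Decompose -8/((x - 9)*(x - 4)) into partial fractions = 8/(5*(x - 4)) - 8/(5*(x - 9))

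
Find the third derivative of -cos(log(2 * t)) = (sin(log(t) + log(2)) - 3*cos(log(t) + log(2)))/t^3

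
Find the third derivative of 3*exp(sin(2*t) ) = -36*exp(sin(2*t))*sin(4*t) + 24*exp(sin(2*t))*cos(2*t)^3 - 24*exp(sin(2*t))*cos(2*t)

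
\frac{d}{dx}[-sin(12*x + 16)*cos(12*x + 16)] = -12*cos(24*x + 32)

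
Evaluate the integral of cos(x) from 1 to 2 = -sin(1) + sin(2)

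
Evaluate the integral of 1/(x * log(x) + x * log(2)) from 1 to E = -log(2*log(2)) + log(2*log(2*E))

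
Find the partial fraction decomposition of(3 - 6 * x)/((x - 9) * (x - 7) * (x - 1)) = -1/(16*(x - 1)) + 13/(4*(x - 7)) - 51/(16*(x - 9))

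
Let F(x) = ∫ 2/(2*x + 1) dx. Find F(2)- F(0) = log(5)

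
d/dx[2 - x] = -1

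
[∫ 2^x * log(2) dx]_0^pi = -1 + 2^pi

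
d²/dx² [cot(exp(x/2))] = (-exp(x/2) + 2*exp(x)*cos(exp(x/2))/sin(exp(x/2)))/(4*sin(exp(x/2))^2)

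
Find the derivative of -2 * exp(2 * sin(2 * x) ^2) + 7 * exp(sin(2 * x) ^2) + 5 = -16*exp(2*sin(2*x)^2)*sin(2*x)*cos(2*x) + 28*exp(sin(2*x)^2)*sin(2*x)*cos(2*x)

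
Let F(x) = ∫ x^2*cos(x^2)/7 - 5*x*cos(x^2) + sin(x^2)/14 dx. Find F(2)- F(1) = -33*sin(4)/14 + 17*sin(1)/7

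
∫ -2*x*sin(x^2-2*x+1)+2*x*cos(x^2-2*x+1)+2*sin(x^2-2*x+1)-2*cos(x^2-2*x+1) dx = sin((x - 1)^2) + cos((x - 1)^2) + C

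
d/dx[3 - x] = -1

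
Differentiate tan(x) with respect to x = cos(x)^(-2)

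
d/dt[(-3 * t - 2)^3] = -81*t^2 - 108*t - 36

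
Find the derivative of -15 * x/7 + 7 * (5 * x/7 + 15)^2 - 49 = 50*x/7 + 1035/7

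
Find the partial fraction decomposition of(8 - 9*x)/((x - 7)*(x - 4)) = 28/(3*(x - 4)) - 55/(3*(x - 7))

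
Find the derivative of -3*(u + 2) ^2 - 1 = -6*u - 12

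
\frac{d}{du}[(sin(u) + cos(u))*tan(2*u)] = sqrt(2)*(2*sin(u + pi/4)/cos(2*u)^2 + cos(u + pi/4)*tan(2*u))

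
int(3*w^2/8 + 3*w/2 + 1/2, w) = w^3/8 + 3*w^2/4 + w/2 + C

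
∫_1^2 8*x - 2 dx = 10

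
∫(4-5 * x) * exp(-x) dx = (5*x + 1)*exp(-x) + C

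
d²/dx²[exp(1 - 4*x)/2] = 8*exp(1 - 4*x)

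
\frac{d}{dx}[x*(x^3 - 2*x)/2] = 2*x^3 - 2*x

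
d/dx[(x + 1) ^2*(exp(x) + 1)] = x^2*exp(x) + 4*x*exp(x) + 2*x + 3*exp(x) + 2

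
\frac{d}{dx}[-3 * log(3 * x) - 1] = -3/x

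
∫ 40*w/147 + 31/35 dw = 20*w^2/147 + 31*w/35 + C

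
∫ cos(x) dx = sin(x) + C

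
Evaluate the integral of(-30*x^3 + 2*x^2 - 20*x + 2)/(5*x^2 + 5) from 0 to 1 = -13/5 + log(2)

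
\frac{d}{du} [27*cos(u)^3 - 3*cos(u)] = 81*sin(u)^3 - 78*sin(u)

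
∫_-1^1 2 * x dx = 0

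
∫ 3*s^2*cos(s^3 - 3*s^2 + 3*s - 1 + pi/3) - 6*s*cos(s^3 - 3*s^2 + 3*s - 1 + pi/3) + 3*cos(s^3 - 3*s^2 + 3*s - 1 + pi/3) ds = sin((s - 1)^3 + pi/3) + C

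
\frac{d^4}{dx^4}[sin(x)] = sin(x)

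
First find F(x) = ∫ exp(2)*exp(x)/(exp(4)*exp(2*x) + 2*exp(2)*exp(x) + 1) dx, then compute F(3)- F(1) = -exp(3)/(1 + exp(3)) + exp(5)/(1 + exp(5))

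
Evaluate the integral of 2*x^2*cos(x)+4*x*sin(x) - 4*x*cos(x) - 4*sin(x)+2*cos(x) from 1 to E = 2*(-1 + E)^2*sin(E)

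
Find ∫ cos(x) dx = sin(x) + C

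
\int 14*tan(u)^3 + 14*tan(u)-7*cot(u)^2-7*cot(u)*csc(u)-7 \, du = 7*tan(u)^2 + 7*cot(u) + 7*csc(u) + C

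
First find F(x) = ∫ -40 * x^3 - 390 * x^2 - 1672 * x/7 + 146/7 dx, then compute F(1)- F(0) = -1670/7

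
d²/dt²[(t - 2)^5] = 20*t^3 - 120*t^2 + 240*t - 160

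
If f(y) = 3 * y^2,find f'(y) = 6*y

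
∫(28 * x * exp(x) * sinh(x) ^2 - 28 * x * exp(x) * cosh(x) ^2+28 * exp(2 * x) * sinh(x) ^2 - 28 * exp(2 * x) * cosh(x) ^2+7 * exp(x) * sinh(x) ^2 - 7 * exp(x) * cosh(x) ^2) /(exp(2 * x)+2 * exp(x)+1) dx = (21 - 28*x)*exp(x)/(exp(x) + 1) + C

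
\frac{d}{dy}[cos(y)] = -sin(y)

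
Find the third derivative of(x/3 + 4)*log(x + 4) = (12 - x)/(3*x^3 + 36*x^2 + 144*x + 192)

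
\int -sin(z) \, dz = cos(z) + C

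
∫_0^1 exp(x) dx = -1 + E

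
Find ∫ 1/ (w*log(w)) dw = log(2*log(w)) + C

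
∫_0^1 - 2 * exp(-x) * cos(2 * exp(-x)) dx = -sin(2) + sin(2*exp(-1))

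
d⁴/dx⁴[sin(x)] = sin(x)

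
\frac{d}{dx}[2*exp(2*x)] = 4*exp(2*x)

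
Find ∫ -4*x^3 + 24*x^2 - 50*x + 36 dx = -x^4 + 8*x^3 - 25*x^2 + 36*x + C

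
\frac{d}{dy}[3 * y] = 3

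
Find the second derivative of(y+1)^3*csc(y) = (-y^3 + 2*y^3/sin(y)^2 - 3*y^2 - 6*y^2*cos(y)/sin(y) + 6*y^2/sin(y)^2 + 3*y - 12*y*cos(y)/sin(y) + 6*y/sin(y)^2 + 5 - 6*cos(y)/sin(y) + 2/sin(y)^2)/sin(y)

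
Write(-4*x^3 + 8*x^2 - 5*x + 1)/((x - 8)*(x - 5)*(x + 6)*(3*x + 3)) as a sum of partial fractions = -169/(330*(x + 6)) + 1/(45*(x + 1)) + 6/(11*(x - 5)) - 25/(18*(x - 8))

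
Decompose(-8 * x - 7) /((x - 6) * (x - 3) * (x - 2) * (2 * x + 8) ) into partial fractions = -5/(168*(x + 4)) - 23/(48*(x - 2)) + 31/(42*(x - 3)) - 11/(48*(x - 6))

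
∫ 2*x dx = x^2 + C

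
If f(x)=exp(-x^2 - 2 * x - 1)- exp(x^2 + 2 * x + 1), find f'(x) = (-2*x*exp(2*x^2 + 4*x + 2) - 2*x - 2*exp(2*x^2 + 4*x + 2) - 2)*exp(-x^2 - 2*x - 1)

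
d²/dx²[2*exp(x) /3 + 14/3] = 2*exp(x)/3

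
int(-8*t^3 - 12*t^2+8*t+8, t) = -2*t^4 - 4*t^3 + 4*t^2 + 8*t + C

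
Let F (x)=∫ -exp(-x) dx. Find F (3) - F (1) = -exp(-1) + exp(-3)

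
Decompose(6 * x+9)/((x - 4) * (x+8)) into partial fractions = 13/(4*(x + 8)) + 11/(4*(x - 4))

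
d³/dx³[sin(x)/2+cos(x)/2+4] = sin(x)/2 - cos(x)/2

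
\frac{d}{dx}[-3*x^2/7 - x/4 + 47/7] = -6*x/7 - 1/4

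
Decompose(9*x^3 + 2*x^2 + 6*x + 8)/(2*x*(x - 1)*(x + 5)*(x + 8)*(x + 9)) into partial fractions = -1289/(144*(x + 9)) + 565/(54*(x + 8)) - 1097/(720*(x + 5)) + 5/(216*(x - 1)) - 1/(90*x)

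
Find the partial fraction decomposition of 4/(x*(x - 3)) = 4/(3*(x - 3)) - 4/(3*x)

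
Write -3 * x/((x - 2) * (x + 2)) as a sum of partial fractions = -3/(2*(x + 2)) - 3/(2*(x - 2))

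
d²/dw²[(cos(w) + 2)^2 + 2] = -4*cos(w) - 2*cos(2*w)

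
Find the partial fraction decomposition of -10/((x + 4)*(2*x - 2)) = 1/(x + 4) - 1/(x - 1)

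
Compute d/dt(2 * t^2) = 4*t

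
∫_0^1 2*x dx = 1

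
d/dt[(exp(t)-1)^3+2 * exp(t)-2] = 3*exp(3*t) - 6*exp(2*t) + 5*exp(t)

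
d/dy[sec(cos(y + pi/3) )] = -sin(y + pi/3)*tan(cos(y + pi/3))*sec(cos(y + pi/3))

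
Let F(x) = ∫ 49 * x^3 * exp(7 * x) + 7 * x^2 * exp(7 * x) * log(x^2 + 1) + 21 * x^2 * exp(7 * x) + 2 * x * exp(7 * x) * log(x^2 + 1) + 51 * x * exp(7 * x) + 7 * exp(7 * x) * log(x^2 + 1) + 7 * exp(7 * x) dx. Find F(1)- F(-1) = -2*(-7 + log(2))*exp(-7) + 2*(log(2) + 7)*exp(7)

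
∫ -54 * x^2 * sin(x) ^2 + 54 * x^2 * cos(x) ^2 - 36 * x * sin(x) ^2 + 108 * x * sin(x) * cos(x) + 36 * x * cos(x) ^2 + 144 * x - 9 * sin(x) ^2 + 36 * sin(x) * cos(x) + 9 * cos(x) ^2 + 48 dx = (3*sin(2*x) + 8)*(9*x^2 + 6*x + 3/2) + C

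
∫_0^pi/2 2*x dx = pi^2/4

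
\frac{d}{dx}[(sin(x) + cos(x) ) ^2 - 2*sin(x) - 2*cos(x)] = 2*cos(2*x) - 2*sqrt(2)*cos(x + pi/4)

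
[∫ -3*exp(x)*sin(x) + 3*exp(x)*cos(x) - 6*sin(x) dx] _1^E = 3*(2 + exp(E))*cos(E) - 3*(2 + E)*cos(1)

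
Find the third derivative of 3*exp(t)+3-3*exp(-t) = (3*exp(2*t) + 3)*exp(-t)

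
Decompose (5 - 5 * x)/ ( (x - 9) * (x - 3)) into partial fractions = 5/(3*(x - 3)) - 20/(3*(x - 9))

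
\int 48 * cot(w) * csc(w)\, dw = -48*csc(w) + C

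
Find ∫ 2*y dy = y^2 + C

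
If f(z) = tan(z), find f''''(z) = 24*tan(z)^5 + 40*tan(z)^3 + 16*tan(z)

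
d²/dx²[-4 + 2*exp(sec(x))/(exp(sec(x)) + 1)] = 2*(-exp(1/cos(x))*sin(x)^2/cos(x)^3 - exp(1/cos(x)) + 2*exp(1/cos(x))/cos(x)^2 + sin(x)^2/cos(x)^3 - 1 + 2/cos(x)^2)*exp(1/cos(x))/((exp(1/cos(x)) + 1)^3*cos(x))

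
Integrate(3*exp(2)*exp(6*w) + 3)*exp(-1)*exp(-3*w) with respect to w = 2*sinh(3*w + 1) + C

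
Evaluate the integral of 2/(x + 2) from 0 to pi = -2*log(2) + 2*log(2 + pi)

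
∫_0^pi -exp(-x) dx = -1 + exp(-pi)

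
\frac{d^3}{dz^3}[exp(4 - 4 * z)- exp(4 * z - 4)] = (-64*exp(8*z - 8) - 64)*exp(4 - 4*z)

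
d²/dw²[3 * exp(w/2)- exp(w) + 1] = 3*exp(w/2)/4 - exp(w)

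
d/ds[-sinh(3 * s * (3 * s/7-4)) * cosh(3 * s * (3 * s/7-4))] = -6*(3*s/7 - 2)*cosh(6*s*(3*s/7 - 4))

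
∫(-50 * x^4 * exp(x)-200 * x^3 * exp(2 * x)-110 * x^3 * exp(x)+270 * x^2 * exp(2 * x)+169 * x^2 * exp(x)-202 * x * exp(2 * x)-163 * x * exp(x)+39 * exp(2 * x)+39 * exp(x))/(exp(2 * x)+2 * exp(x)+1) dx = x*(-50*x^3 + 90*x^2 - 101*x + 39)*exp(x)/(exp(x) + 1) + C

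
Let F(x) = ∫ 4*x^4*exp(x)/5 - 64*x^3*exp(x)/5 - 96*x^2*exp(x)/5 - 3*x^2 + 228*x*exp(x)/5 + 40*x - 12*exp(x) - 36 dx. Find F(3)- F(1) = -144*exp(3) - 8*E/5 + 62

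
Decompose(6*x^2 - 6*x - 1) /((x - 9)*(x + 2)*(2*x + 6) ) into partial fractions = 71/(24*(x + 3)) - 35/(22*(x + 2)) + 431/(264*(x - 9))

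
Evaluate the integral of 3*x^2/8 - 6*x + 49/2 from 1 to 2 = 131/8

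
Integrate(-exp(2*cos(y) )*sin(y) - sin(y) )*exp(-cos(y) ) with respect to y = 2*sinh(cos(y)) + C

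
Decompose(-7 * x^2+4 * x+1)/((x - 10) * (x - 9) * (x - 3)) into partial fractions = -25/(21*(x - 3)) + 265/(3*(x - 9)) - 659/(7*(x - 10))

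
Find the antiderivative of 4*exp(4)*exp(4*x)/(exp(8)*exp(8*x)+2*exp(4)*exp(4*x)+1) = exp(4*x + 4)/(exp(4*x + 4) + 1) + C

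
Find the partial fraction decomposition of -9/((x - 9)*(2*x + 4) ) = 9/(22*(x + 2)) - 9/(22*(x - 9))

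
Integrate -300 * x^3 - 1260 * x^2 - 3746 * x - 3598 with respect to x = -75*x^4 - 420*x^3 - 1873*x^2 - 3598*x + C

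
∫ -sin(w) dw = cos(w) + C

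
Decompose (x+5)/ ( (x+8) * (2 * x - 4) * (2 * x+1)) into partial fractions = -3/(25*(2*x + 1)) - 1/(100*(x + 8)) + 7/(100*(x - 2))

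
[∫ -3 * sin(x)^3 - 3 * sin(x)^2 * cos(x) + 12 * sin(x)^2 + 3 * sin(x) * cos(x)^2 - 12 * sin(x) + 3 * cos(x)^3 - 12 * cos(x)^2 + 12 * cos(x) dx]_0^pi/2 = 0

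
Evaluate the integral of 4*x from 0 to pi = 2*pi^2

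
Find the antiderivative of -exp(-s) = exp(-s) + C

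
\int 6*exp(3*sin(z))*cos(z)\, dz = 2*exp(3*sin(z)) + C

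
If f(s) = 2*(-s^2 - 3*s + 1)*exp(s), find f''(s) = -2*s^2*exp(s) - 14*s*exp(s) - 14*exp(s)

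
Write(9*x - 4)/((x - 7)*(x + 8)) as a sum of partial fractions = 76/(15*(x + 8)) + 59/(15*(x - 7))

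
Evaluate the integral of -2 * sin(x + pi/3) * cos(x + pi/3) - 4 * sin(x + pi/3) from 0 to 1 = -25/4 + (cos(1 + pi/3) + 2)^2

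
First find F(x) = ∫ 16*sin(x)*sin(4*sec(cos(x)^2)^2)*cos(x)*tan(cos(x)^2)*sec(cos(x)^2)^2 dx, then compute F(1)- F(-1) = 0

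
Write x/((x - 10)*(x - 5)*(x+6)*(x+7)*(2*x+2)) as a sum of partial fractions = -7/(2448*(x + 7)) + 3/(880*(x + 6)) - 1/(3960*(x + 1)) - 1/(1584*(x - 5)) + 1/(2992*(x - 10))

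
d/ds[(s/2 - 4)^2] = s/2 - 4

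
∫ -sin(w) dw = cos(w) + C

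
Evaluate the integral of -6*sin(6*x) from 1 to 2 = -cos(6) + cos(12)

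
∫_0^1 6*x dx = 3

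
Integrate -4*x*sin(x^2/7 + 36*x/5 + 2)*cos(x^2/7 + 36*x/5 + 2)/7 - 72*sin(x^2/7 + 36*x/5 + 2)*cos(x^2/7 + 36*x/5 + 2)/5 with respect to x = cos(x^2/7 + 36*x/5 + 2)^2 + C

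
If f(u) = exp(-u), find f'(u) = -exp(-u)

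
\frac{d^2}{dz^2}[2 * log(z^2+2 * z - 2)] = (-4*z^2 - 8*z - 16)/(z^4 + 4*z^3 - 8*z + 4)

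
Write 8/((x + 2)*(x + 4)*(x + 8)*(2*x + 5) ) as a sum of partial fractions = -64/(33*(2*x + 5)) - 1/(33*(x + 8)) + 1/(3*(x + 4)) + 2/(3*(x + 2))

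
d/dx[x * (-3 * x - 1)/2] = -3*x - 1/2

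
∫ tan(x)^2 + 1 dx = tan(x) + C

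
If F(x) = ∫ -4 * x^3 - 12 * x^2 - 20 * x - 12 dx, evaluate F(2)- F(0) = -112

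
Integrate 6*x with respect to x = 3*x^2 + C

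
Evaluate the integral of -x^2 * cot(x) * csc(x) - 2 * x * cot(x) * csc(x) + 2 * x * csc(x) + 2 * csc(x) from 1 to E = -3*csc(1) + (-1 + (1 + E)^2)*csc(E)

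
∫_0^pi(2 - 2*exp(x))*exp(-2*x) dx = -1 - exp(-2*pi) + 2*exp(-pi)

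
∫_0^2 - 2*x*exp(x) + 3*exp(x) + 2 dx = -1 + exp(2)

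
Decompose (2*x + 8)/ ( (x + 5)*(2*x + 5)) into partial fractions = 6/(5*(2*x + 5)) + 2/(5*(x + 5))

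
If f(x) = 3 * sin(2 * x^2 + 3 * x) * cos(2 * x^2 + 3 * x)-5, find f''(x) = -96*x^2*sin(2*x*(2*x + 3)) - 144*x*sin(2*x*(2*x + 3)) - 12*sin(x*(2*x + 3))^2 - 54*sin(2*x*(2*x + 3)) + 12*cos(x*(2*x + 3))^2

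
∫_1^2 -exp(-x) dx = -exp(-1) + exp(-2)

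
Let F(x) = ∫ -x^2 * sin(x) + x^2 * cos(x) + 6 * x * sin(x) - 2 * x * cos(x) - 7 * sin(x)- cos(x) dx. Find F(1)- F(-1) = -8*cos(1) + 8*sin(1)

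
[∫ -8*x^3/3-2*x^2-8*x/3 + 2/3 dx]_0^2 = -20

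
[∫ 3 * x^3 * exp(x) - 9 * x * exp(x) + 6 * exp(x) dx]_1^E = 3*(-1 + E)^3*exp(E)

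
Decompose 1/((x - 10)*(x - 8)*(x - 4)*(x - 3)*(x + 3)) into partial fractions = 1/(6006*(x + 3)) - 1/(210*(x - 3)) + 1/(168*(x - 4)) - 1/(440*(x - 8)) + 1/(1092*(x - 10))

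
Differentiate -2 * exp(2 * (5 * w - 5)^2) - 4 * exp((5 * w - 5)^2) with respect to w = -200*w*exp(25*w^2 - 50*w + 25) - 200*w*exp(50*w^2 - 100*w + 50) + 200*exp(25*w^2 - 50*w + 25) + 200*exp(50*w^2 - 100*w + 50)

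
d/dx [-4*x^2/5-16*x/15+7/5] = -8*x/5 - 16/15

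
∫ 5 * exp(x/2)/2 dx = 5*exp(x/2) + C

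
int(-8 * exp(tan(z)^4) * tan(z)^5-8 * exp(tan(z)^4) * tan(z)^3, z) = -2*exp(tan(z)^4) + C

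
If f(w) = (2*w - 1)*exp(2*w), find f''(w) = 8*w*exp(2*w) + 4*exp(2*w)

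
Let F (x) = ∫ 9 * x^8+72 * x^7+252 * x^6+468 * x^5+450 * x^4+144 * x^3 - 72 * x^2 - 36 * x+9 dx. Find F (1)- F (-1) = 224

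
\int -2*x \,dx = -x^2 + C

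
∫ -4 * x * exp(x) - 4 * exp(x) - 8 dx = -4*x*(exp(x) + 2) + C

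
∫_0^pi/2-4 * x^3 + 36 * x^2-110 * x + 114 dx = -(-3 + pi/2)^4 - (-3 + pi/2)^2 + 90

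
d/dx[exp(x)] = exp(x)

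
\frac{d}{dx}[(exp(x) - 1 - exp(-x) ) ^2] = (2*exp(4*x) - 2*exp(3*x) - 2*exp(x) - 2)*exp(-2*x)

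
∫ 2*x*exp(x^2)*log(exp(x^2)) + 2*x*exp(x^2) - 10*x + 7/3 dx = x^2*exp(x^2) - 5*x^2 + 7*x/3 + C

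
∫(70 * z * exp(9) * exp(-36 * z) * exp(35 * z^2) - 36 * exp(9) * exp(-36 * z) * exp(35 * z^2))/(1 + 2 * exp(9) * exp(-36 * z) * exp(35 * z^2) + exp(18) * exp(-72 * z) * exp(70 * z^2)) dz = exp((5*z - 3)*(7*z - 3))/(exp((5*z - 3)*(7*z - 3)) + 1) + C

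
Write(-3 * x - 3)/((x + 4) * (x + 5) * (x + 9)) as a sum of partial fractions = 6/(5*(x + 9)) - 3/(x + 5) + 9/(5*(x + 4))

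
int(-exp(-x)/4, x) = exp(-x)/4 + C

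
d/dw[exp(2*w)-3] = 2*exp(2*w)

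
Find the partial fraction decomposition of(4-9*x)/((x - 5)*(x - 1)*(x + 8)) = 76/(117*(x + 8)) + 5/(36*(x - 1)) - 41/(52*(x - 5))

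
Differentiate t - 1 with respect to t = 1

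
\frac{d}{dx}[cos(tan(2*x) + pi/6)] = -2*sin(tan(2*x) + pi/6)/cos(2*x)^2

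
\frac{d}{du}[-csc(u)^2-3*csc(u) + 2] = (3 + 2/sin(u))*cos(u)/sin(u)^2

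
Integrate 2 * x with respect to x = x^2 + C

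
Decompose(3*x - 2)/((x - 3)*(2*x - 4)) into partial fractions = -2/(x - 2) + 7/(2*(x - 3))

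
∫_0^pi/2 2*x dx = pi^2/4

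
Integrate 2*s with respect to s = s^2 + C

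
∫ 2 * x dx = x^2 + C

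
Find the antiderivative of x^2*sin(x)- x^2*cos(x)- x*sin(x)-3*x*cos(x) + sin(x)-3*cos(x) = -sqrt(2)*(x^2 + x + 2)*sin(x + pi/4) + C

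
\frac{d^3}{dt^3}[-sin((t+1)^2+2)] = 8*t^3*cos(t^2 + 2*t + 3) + 24*t^2*cos(t^2 + 2*t + 3) + 12*t*sin(t^2 + 2*t + 3) + 24*t*cos(t^2 + 2*t + 3) + 12*sin(t^2 + 2*t + 3) + 8*cos(t^2 + 2*t + 3)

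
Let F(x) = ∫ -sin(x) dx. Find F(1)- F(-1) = 0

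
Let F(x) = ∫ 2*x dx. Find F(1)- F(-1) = 0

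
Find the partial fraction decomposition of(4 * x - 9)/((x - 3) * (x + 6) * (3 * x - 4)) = 3/(10*(3*x - 4)) - 1/(6*(x + 6)) + 1/(15*(x - 3))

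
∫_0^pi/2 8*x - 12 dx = -9 + (-3 + pi)^2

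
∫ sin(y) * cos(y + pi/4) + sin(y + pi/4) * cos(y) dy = -cos(2*y + pi/4)/2 + C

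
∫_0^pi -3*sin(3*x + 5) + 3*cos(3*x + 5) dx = -2*cos(5) - 2*sin(5)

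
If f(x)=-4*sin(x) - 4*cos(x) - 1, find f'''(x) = -4*sin(x) + 4*cos(x)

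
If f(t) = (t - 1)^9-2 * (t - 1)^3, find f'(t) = 9*t^8 - 72*t^7 + 252*t^6 - 504*t^5 + 630*t^4 - 504*t^3 + 246*t^2 - 60*t + 3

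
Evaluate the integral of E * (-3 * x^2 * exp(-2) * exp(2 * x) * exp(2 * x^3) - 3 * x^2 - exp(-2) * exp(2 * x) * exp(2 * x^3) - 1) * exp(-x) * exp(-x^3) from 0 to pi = -exp(-1 + pi + pi^3) - E + exp(-pi^3 - pi + 1) + exp(-1)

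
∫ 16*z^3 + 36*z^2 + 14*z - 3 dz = 4*z^4 + 12*z^3 + 7*z^2 - 3*z + C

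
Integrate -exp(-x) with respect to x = exp(-x) + C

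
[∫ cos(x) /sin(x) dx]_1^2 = log(sin(2)) - log(sin(1))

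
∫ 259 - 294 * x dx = -147*x^2 + 259*x + C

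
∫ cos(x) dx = sin(x) + C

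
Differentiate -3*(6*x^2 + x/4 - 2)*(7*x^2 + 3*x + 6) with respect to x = -504*x^3 - 711*x^2/4 - 273*x/2 + 27/2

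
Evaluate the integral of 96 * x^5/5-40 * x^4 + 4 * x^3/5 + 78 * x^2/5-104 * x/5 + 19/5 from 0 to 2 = -202/5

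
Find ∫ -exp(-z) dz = exp(-z) + C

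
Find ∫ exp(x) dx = exp(x) + C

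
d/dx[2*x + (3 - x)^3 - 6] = -3*x^2 + 18*x - 25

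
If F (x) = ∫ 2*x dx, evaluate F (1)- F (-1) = 0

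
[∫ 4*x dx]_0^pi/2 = pi^2/2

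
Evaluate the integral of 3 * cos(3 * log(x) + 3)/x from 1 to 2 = sin(3*log(2) + 3) - sin(3)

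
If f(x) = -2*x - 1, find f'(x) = -2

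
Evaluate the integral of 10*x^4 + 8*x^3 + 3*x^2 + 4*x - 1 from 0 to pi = (pi + pi^3)*(-1 + 2*pi + 2*pi^2)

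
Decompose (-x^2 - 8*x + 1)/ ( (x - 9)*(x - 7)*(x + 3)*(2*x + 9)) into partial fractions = -134/(1863*(2*x + 9)) + 2/(45*(x + 3)) + 26/(115*(x - 7)) - 19/(81*(x - 9))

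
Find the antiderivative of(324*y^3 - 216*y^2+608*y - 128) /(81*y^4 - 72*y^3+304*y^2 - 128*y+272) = log((9*y^2/4 - y + 4)^2 + 1) + C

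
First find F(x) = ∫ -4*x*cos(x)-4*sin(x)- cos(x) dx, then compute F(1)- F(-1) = -2*sin(1)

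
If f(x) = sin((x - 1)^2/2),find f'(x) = (x - 1)*cos(x^2/2 - x + 1/2)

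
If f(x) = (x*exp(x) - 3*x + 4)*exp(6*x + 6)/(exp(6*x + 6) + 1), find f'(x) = (-18*x*exp(6*x + 6) + 7*x*exp(7*x + 6) + x*exp(13*x + 12) + 21*exp(6*x + 6) + exp(7*x + 6) - 3*exp(12*x + 12) + exp(13*x + 12))/(exp(12)*exp(12*x) + 2*exp(6)*exp(6*x) + 1)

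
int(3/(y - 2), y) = 3*log(y - 2) + C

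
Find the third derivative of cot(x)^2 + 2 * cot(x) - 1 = -24*cot(x)^5 - 12*cot(x)^4 - 40*cot(x)^3 - 16*cot(x)^2 - 16*cot(x) - 4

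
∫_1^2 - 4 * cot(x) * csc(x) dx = -4*csc(1) + 4*csc(2)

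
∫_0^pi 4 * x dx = 2*pi^2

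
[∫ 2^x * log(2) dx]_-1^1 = 3/2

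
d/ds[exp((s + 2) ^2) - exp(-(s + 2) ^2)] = (2*s*exp(2*s^2 + 8*s + 8) + 2*s + 4*exp(2*s^2 + 8*s + 8) + 4)*exp(-s^2 - 4*s - 4)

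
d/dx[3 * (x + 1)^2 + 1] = 6*x + 6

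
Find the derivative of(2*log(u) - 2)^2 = (8*log(u) - 8)/u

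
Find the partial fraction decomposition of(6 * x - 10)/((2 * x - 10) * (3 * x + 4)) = 27/(19*(3*x + 4)) + 10/(19*(x - 5))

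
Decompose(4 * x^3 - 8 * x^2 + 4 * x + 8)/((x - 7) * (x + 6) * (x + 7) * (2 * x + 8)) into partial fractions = 446/(21*(x + 7)) - 292/(13*(x + 6)) + 98/(33*(x + 4)) + 254/(1001*(x - 7))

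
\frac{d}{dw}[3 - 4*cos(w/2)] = 2*sin(w/2)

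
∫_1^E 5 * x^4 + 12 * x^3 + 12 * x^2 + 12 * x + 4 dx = -18 + (2*E + exp(3))*(2 + exp(2) + 3*E)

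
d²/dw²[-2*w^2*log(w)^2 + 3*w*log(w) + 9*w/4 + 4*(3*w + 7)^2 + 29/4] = (-4*w*log(w)^2 - 12*w*log(w) + 68*w + 3)/w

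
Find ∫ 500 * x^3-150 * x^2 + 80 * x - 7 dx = 125*x^4 - 50*x^3 + 40*x^2 - 7*x + C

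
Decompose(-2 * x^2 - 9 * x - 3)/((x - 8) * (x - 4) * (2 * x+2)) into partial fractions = 2/(45*(x + 1)) + 71/(40*(x - 4)) - 203/(72*(x - 8))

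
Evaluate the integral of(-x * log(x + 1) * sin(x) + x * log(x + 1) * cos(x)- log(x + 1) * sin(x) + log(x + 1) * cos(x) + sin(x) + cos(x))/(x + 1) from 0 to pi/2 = log(1 + pi/2)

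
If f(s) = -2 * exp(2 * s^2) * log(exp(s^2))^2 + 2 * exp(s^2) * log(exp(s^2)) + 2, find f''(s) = -32*s^6*exp(2*s^2) - 72*s^4*exp(2*s^2) + 8*s^4*exp(s^2) - 24*s^2*exp(2*s^2) + 20*s^2*exp(s^2) + 4*exp(s^2)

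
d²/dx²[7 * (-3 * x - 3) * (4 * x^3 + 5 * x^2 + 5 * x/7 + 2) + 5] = -1008*x^2 - 1134*x - 240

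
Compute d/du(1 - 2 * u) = -2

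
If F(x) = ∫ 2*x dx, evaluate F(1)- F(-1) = 0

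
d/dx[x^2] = 2*x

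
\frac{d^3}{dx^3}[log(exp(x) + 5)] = (-5*exp(2*x) + 25*exp(x))/(exp(3*x) + 15*exp(2*x) + 75*exp(x) + 125)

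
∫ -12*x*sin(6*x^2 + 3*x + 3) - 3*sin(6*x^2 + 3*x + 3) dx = cos(6*x^2 + 3*x + 3) + C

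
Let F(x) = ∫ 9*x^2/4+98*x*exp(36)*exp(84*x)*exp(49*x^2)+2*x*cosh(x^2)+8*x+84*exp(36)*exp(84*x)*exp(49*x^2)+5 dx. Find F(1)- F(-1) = -E + 23/2 + exp(169)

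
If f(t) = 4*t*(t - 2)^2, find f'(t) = 12*t^2 - 32*t + 16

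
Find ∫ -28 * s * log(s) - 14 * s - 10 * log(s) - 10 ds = -2*s*(7*s + 5)*log(s) + C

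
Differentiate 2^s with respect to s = 2^s*log(2)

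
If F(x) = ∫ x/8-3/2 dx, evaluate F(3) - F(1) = -5/2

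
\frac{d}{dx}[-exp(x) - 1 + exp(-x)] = (-exp(2*x) - 1)*exp(-x)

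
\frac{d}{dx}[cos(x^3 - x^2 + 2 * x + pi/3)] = (-3*x^2 + 2*x - 2)*sin(x^3 - x^2 + 2*x + pi/3)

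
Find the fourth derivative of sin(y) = sin(y)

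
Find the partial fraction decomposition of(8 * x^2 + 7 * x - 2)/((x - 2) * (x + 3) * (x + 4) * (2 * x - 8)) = -49/(48*(x + 4)) + 7/(10*(x + 3)) - 11/(30*(x - 2)) + 11/(16*(x - 4))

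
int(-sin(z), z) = cos(z) + C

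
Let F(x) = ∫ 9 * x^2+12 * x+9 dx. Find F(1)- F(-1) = 24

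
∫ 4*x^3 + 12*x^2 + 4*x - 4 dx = x^4 + 4*x^3 + 2*x^2 - 4*x + C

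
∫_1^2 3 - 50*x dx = -72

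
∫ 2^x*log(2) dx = 2^x + C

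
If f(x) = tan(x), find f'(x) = cos(x)^(-2)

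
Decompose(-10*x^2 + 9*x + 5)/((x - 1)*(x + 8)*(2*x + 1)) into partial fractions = 8/(45*(2*x + 1)) - 707/(135*(x + 8)) + 4/(27*(x - 1))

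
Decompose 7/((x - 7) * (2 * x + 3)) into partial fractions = -14/(17*(2*x + 3)) + 7/(17*(x - 7))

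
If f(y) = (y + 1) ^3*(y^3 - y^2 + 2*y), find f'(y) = 6*y^5 + 10*y^4 + 8*y^3 + 12*y^2 + 10*y + 2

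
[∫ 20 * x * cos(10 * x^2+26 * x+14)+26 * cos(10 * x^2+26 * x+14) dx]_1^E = -sin(50) + sin(14 + 26*E + 10*exp(2))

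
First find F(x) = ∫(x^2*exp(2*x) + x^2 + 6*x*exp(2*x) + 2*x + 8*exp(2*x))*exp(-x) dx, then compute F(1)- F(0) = -9*exp(-1) + 9*E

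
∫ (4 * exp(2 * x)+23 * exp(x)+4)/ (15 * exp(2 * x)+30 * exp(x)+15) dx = ((4*x + 9)*(exp(x) + 1)/15 + exp(x))/(exp(x) + 1) + C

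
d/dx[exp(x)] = exp(x)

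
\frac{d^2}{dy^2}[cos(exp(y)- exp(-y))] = (-exp(4*y)*cos(exp(y) - exp(-y)) - exp(3*y)*sin(exp(y) - exp(-y)) - 2*exp(2*y)*cos(exp(y) - exp(-y)) + exp(y)*sin(exp(y) - exp(-y)) - cos(exp(y) - exp(-y)))*exp(-2*y)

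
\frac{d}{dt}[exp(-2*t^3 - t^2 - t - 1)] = (-6*t^2 - 2*t - 1)*exp(-2*t^3 - t^2 - t - 1)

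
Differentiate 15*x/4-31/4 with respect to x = 15/4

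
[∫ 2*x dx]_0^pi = pi^2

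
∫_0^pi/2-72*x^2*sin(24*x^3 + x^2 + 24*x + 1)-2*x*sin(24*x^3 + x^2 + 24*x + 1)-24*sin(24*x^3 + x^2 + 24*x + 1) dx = cos(1 + pi^2/4 + 3*pi^3) - cos(1)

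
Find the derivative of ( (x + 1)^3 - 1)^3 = 9*x^8 + 72*x^7 + 252*x^6 + 486*x^5 + 540*x^4 + 324*x^3 + 81*x^2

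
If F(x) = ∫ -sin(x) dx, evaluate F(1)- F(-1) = 0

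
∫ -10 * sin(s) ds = 10*cos(s) + C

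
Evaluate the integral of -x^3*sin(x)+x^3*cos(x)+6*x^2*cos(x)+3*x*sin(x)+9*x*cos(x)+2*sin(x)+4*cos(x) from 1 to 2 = 27*cos(2) - 8*sin(1) - 8*cos(1) + 27*sin(2)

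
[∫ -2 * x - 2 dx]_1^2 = -5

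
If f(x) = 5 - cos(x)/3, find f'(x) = sin(x)/3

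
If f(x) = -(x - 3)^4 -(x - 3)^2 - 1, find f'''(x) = 72 - 24*x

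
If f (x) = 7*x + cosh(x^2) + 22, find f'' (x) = 4*x^2*cosh(x^2) + 2*sinh(x^2)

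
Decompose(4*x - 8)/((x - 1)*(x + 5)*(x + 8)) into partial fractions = -40/(27*(x + 8)) + 14/(9*(x + 5)) - 2/(27*(x - 1))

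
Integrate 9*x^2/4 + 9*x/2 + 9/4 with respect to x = 3*x^3/4 + 9*x^2/4 + 9*x/4 + C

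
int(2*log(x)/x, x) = log(x)^2 + C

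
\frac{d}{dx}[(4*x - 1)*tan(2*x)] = 8*x/cos(2*x)^2 + 4*tan(2*x) - 2/cos(2*x)^2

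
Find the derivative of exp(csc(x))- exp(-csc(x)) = -(exp(2/sin(x)) + 1)*exp(-csc(x))*cos(x)/sin(x)^2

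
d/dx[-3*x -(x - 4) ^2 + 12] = 5 - 2*x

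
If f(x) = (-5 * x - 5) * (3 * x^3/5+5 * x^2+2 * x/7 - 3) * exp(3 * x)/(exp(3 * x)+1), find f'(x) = (-63*x^4*exp(3*x) - 84*x^3*exp(6*x) - 672*x^3*exp(3*x) - 588*x^2*exp(6*x) - 1143*x^2*exp(3*x) - 370*x*exp(6*x) - 85*x*exp(3*x) + 95*exp(6*x) + 410*exp(3*x))/(7*exp(6*x) + 14*exp(3*x) + 7)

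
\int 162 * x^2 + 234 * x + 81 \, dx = 54*x^3 + 117*x^2 + 81*x + C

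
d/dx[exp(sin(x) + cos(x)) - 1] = sqrt(2)*exp(sin(x))*exp(cos(x))*cos(x + pi/4)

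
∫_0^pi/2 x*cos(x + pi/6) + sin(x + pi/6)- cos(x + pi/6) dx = sqrt(3)*(-1 + pi/2)/2 + 1/2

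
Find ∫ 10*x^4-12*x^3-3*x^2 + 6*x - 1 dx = 2*x^5 - 3*x^4 - x^3 + 3*x^2 - x + C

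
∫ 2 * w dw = w^2 + C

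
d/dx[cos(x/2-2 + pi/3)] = -sin(x/2 - 2 + pi/3)/2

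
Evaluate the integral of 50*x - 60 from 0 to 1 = -35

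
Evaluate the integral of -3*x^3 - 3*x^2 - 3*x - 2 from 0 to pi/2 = (1 + 3*pi/8)*(-pi^3/8 - pi)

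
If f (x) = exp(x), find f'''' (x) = exp(x)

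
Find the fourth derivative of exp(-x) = exp(-x)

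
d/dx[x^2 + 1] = 2*x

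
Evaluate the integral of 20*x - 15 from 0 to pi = -15*pi + 10*pi^2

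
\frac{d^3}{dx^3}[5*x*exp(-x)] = (15 - 5*x)*exp(-x)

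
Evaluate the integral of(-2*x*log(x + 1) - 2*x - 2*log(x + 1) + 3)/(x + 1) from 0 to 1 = log(2)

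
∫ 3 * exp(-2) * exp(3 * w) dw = exp(3*w - 2) + C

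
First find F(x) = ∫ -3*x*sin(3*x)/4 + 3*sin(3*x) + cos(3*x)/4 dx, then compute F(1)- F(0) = 1 - 3*cos(3)/4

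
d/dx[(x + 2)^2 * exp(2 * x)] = 2*x^2*exp(2*x) + 10*x*exp(2*x) + 12*exp(2*x)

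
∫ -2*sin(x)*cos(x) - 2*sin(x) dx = (cos(x) + 1)^2 + C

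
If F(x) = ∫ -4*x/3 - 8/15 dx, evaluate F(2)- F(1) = -38/15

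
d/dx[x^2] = 2*x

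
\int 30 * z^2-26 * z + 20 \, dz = 10*z^3 - 13*z^2 + 20*z + C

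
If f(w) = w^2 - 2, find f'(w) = 2*w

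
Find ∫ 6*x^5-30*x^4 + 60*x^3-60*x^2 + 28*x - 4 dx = x^6 - 6*x^5 + 15*x^4 - 20*x^3 + 14*x^2 - 4*x + C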